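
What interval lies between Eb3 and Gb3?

minor 3rd

E to G spans three letter names (E-F-G), so the interval is some kind of third.
Eb3 to Gb3 is 3 semitones, a half step short of the major third (4), so this is minor.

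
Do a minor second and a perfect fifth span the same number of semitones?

A minor second is 1 semitone but a perfect fifth is 7 semitones — different sizes.

No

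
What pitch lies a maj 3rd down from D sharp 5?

B 4

Three letter names down from D: B.
Moving 4 semitones down from D#5 (the size of a major third) reaches B4.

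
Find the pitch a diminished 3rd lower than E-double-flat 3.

C 3

Counting three letter names down from E lands on C.
A diminished third spans 2 semitones, so from Ebb3 the target pitch is C3.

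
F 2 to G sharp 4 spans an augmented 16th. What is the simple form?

Each octave removed subtracts seven from the number: 16 − 14 = 2.
That makes an augmented sixteenth a compound augmented second — 2 octaves plus an augmented second.

augmented 2nd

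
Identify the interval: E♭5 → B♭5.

perfect 5th

E to B spans five letter names (E-F-G-A-B) — that makes it a fifth of some quality.
Eb5 to Bb5 is 7 semitones, matching the perfect fifth exactly, so the quality is perfect.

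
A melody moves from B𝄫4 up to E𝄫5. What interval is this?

B to E spans four letter names (B-C-D-E) — that makes it a fourth of some quality.
The perfect fourth spans 5 semitones, and Bbb4 to Ebb5 is exactly 5 semitones — so this is a perfect fourth.

perfect fourth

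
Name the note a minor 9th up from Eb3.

The ninth's letter: E up two letter names plus an octave → F.
A minor ninth is 13 semitones; 13 semitones up from Eb3 gives Fb4.

Fb4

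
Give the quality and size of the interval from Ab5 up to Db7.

A to D spans four letter names (A-B-C-D), plus an octave — that makes it an eleventh of some quality.
Ab5 to Db7 is 17 semitones, matching the perfect eleventh exactly, so the quality is perfect.
(Equivalently, a compound perfect fourth: a perfect fourth plus an octave.)

P11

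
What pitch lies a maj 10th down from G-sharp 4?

E 3

The tenth's letter: G down three letter names plus an octave → E.
Moving 16 semitones down from G#4 (the size of a major tenth) reaches E3.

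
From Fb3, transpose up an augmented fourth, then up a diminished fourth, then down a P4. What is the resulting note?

An augmented fourth up from Fb3 is Bb3.
Up a diminished fourth from Bb3: Ebb4 (4 semitones up).
Down a perfect fourth from Ebb4: Bbb3 (5 semitones down).

Bbb3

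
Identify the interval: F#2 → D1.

Descending from F#2 to D1 is the same interval as ascending D1 to F#2.
D to F spans three letter names (D-E-F), plus an octave, so the interval is some kind of tenth.
D1 to F#2 is 16 semitones, matching the major tenth exactly, so the quality is major.
(Equivalently, a compound major third: a major third plus an octave.)

major tenth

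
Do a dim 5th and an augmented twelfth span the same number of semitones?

No

A diminished fifth spans 6 semitones; an augmented twelfth spans 20 semitones. They differ by 14.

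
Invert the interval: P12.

P4

First reduce the compound perfect twelfth to its simple form, a perfect fifth.
Interval numbers invert to sum to nine: 5 + 4 = 9, so a fifth inverts to a fourth.
Quality inverts too: perfect stays perfect. That makes the inversion a perfect fourth.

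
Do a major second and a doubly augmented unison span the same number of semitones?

A major second spans 2 semitones, and a doubly augmented unison also spans 2 semitones — they're enharmonic.

Yes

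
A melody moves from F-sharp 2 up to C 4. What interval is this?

diminished twelfth

F to C spans five letter names (F-G-A-B-C), plus an octave: a twelfth.
F#2 to C4 spans 18 semitones — one semitone narrower than the perfect twelfth (19) — giving a diminished twelfth.
(Equivalently, a compound diminished fifth: a diminished fifth plus an octave.)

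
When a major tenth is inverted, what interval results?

minor 6th

First reduce the compound major tenth to its simple form, a major third.
Interval numbers invert to sum to nine: 3 + 6 = 9, so a third inverts to a sixth.
Quality inverts too: major becomes minor. That makes the inversion a minor sixth.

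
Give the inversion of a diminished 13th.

A3

First reduce the compound diminished thirteenth to its simple form, a diminished sixth.
The rule of nine gives the new number: 9 − 6 = 3, so a sixth becomes a third.
The quality also flips — diminished becomes augmented — giving an augmented third.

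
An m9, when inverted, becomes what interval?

First reduce the compound minor ninth to its simple form, a minor second.
Inverted interval numbers add to nine, so a second pairs with a seventh (2 + 7 = 9).
The quality also flips — minor becomes major — giving a major seventh.

M7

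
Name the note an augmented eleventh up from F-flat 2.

B-flat 3

Four letters up from F (plus an octave) reaches B.
Moving 18 semitones up from Fb2 (the size of an augmented eleventh) reaches Bb3.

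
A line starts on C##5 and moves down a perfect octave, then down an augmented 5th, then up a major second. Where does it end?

G#3

C##5 down a perfect octave → C##4 (12 semitones).
C##4 down an augmented fifth → F#3 (8 semitones).
F#3 up a major second → G#3 (2 semitones).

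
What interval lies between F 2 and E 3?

F to E spans seven letter names (F-G-A-B-C-D-E) — that makes it a seventh of some quality.
The major seventh spans 11 semitones, and F2 to E3 is exactly 11 semitones — so this is a major seventh.

M7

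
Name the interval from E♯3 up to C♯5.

minor thirteenth

E to C spans six letter names (E-F-G-A-B-C), plus an octave, so the interval is some kind of thirteenth.
E#3 to C#5 is 20 semitones, a half step short of the major thirteenth (21), so this is minor.
(Equivalently, a compound minor sixth: a minor sixth plus an octave.)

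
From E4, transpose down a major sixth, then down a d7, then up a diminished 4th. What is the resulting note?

Down a major sixth from E4: G3 (9 semitones down).
A diminished seventh down from G3 is A#2.
A diminished fourth up from A#2 is D3.

D3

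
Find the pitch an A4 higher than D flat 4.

G 4

The fourth takes the letter from D up to G.
Moving 6 semitones up from Db4 (the size of an augmented fourth) reaches G4.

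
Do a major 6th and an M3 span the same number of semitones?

No

9 semitones (major sixth) vs 4 semitones (major third): not equal.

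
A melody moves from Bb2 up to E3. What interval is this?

augmented 4th

B to E spans four letter names (B-C-D-E) — that makes it a fourth of some quality.
A perfect fourth would be 5 semitones; Bb2 to E3 is 6, one semitone wider, so the interval is augmented.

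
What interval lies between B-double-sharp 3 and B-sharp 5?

d15

B to B is the same letter name, plus 2 octaves: a fifteenth.
B##3 to B#5 spans 23 semitones — one semitone narrower than the perfect fifteenth (24) — giving a diminished fifteenth.
(Equivalently, a compound diminished octave: a diminished octave plus an octave.)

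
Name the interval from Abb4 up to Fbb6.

A to F spans six letter names (A-B-C-D-E-F), plus an octave: a thirteenth.
Abb4 to Fbb6 is 20 semitones, a half step short of the major thirteenth (21), so this is minor.
(Equivalently, a compound minor sixth: a minor sixth plus an octave.)

minor thirteenth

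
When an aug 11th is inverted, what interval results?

First reduce the compound augmented eleventh to its simple form, an augmented fourth.
Interval numbers invert to sum to nine: 4 + 5 = 9, so a fourth inverts to a fifth.
And augmented becomes diminished under inversion, so we get a diminished fifth.

diminished fifth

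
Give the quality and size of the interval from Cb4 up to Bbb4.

C to B spans seven letter names (C-D-E-F-G-A-B) — that makes it a seventh of some quality.
A major seventh would be 11 semitones, but Cb4 to Bbb4 is 10 — one semitone narrower, making it a minor seventh.

m7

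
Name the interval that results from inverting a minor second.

The rule of nine gives the new number: 9 − 2 = 7, so a second becomes a seventh.
Quality inverts too: minor becomes major. That makes the inversion a major seventh.

major 7th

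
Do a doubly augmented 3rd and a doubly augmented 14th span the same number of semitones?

A doubly augmented third is 6 semitones but a doubly augmented fourteenth is 25 semitones — different sizes.

No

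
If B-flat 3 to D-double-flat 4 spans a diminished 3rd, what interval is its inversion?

Inverted interval numbers add to nine, so a third pairs with a sixth (3 + 6 = 9).
And diminished becomes augmented under inversion, so we get an augmented sixth.

augmented sixth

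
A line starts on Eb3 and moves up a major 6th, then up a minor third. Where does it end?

Eb3 up a major sixth → C4 (9 semitones).
Up a minor third from C4: Eb4 (3 semitones up).

Eb4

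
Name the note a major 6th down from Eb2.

Gb1

Six letter names down from E: G.
A major sixth is 9 semitones; 9 semitones down from Eb2 gives Gb1.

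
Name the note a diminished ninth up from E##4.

The ninth's letter: E up two letter names plus an octave → F.
A diminished ninth spans 12 semitones, so from E##4 the target pitch is F#5.

F#5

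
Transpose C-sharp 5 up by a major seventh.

Seven letter names up from C: B.
A major seventh is 11 semitones; 11 semitones up from C#5 gives B#5.

B-sharp 5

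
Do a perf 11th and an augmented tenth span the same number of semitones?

A perfect eleventh spans 17 semitones, and an augmented tenth also spans 17 semitones — they're enharmonic.

Yes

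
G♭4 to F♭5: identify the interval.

minor 7th

G to F spans seven letter names (G-A-B-C-D-E-F): a seventh.
At 10 semitones, Gb4→Fb5 falls one short of a major seventh: minor.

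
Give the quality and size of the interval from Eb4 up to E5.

E to E is the same letter name, plus an octave, so the interval is some kind of octave.
The perfect octave is 12 semitones; here we have 13, one semitone wider: augmented.

augmented octave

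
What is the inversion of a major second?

minor 7th

The rule of nine gives the new number: 9 − 2 = 7, so a second becomes a seventh.
Quality inverts too: major becomes minor. That makes the inversion a minor seventh.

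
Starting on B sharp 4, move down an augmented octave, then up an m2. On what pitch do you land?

Down an augmented octave from B#4: B3 (13 semitones down).
Up a minor second from B3: C4 (1 semitone up).

C 4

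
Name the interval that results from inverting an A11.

diminished fifth

First reduce the compound augmented eleventh to its simple form, an augmented fourth.
The rule of nine gives the new number: 9 − 4 = 5, so a fourth becomes a fifth.
Quality inverts too: augmented becomes diminished. That makes the inversion a diminished fifth.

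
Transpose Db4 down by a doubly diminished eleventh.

Four letters down from D (plus an octave) reaches A.
A doubly diminished eleventh spans 15 semitones, so from Db4 the target pitch is A#2.

A#2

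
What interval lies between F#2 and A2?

minor third

F to A spans three letter names (F-G-A), so the interval is some kind of third.
F#2 to A2 is 3 semitones, a half step short of the major third (4), so this is minor.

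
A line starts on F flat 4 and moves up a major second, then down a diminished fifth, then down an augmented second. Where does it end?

B double-flat 3

Fb4 up a major second → Gb4 (2 semitones).
A diminished fifth down from Gb4 is C4.
Down an augmented second from C4: Bbb3 (3 semitones down).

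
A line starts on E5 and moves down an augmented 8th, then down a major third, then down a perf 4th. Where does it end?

Gb3

Down an augmented octave from E5: Eb4 (13 semitones down).
Eb4 down a major third → Cb4 (4 semitones).
Cb4 down a perfect fourth → Gb3 (5 semitones).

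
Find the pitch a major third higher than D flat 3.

F 3

The third takes the letter from D up to F.
A major third is 4 semitones; 4 semitones up from Db3 gives F3.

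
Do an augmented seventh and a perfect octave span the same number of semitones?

Yes

An augmented seventh spans 12 semitones, and a perfect octave also spans 12 semitones — they're enharmonic.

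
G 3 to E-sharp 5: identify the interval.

G to E spans six letter names (G-A-B-C-D-E), plus an octave — that makes it a thirteenth of some quality.
The major thirteenth is 21 semitones; here we have 22, one semitone wider: augmented.
(Equivalently, a compound augmented sixth: an augmented sixth plus an octave.)

augmented 13th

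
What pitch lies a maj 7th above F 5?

E 6

Counting seven letter names up from F lands on E.
A major seventh spans 11 semitones, so from F5 the target pitch is E6.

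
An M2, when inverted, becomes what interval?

minor seventh

Interval numbers invert to sum to nine: 2 + 7 = 9, so a second inverts to a seventh.
Quality inverts too: major becomes minor. That makes the inversion a minor seventh.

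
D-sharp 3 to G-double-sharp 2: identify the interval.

Descending from D#3 to G##2 is the same interval as ascending G##2 to D#3.
G to D spans five letter names (G-A-B-C-D) — that makes it a fifth of some quality.
G##2 to D#3 spans 6 semitones — one semitone narrower than the perfect fifth (7) — giving a diminished fifth.

diminished 5th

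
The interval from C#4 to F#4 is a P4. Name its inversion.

Inverted interval numbers add to nine, so a fourth pairs with a fifth (4 + 5 = 9).
Quality inverts too: perfect stays perfect. That makes the inversion a perfect fifth.

perfect 5th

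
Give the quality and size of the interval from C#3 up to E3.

m3

C to E spans three letter names (C-D-E) — that makes it a third of some quality.
C#3 to E3 is 3 semitones, a half step short of the major third (4), so this is minor.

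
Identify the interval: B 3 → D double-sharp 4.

A3

B to D spans three letter names (B-C-D): a third.
A major third would be 4 semitones; B3 to D##4 is 5, one semitone wider, so the interval is augmented.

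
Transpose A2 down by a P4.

E2

Four letter names down from A: E.
A perfect fourth spans 5 semitones, so from A2 the target pitch is E2.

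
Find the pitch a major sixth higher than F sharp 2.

Six letter names up from F: D.
A major sixth is 9 semitones; 9 semitones up from F#2 gives D#3.

D sharp 3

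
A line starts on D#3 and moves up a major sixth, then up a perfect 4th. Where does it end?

Up a major sixth from D#3: B#3 (9 semitones up).
A perfect fourth up from B#3 is E#4.

E#4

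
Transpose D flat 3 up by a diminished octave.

The letter stays D (same as the start), shifted an octave up.
A diminished octave is 11 semitones; 11 semitones up from Db3 gives Dbb4.

D double-flat 4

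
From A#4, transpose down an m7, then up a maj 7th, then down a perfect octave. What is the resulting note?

A minor seventh down from A#4 is B#3.
A major seventh up from B#3 is A##4.
Down a perfect octave from A##4: A##3 (12 semitones down).

A##3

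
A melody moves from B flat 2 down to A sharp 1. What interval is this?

Descending from Bb2 to A#1 is the same interval as ascending A#1 to Bb2.
A to B spans two letter names (A-B), plus an octave, so the interval is some kind of ninth.
A#1 to Bb2 spans 12 semitones — two semitones narrower than the major ninth (14) — giving a diminished ninth.

diminished 9th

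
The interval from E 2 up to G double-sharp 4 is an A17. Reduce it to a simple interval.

Subtracting seven from the interval number removes an octave: 17 − 14 = 3.
Quality carries through unchanged, so the simple form is an augmented third.

augmented 3rd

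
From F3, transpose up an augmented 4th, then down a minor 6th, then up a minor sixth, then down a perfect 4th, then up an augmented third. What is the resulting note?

Up an augmented fourth from F3: B3 (6 semitones up).
B3 down a minor sixth → D#3 (8 semitones).
A minor sixth up from D#3 is B3.
Down a perfect fourth from B3: F#3 (5 semitones down).
An augmented third up from F#3 is A##3.

A##3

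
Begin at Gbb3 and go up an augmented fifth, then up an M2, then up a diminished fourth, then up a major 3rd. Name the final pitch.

Up an augmented fifth from Gbb3: Db4 (8 semitones up).
Up a major second from Db4: Eb4 (2 semitones up).
A diminished fourth up from Eb4 is Abb4.
A major third up from Abb4 is Cb5.

Cb5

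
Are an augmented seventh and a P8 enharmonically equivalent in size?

Yes

An augmented seventh = 12 semitones = a perfect octave; enharmonically equal.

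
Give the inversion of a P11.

First reduce the compound perfect eleventh to its simple form, a perfect fourth.
Interval numbers invert to sum to nine: 4 + 5 = 9, so a fourth inverts to a fifth.
And perfect stays perfect under inversion, so we get a perfect fifth.

P5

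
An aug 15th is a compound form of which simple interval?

Take out an octave (7 from the number): 15 − 7 = 8.
That makes an augmented fifteenth a compound augmented octave — an octave plus an augmented octave.

A8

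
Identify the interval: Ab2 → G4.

major fourteenth

A to G spans seven letter names (A-B-C-D-E-F-G), plus an octave, so the interval is some kind of fourteenth.
Counting semitones, Ab2→G4 is 23, which is the major fourteenth.
(Equivalently, a compound major seventh: a major seventh plus an octave.)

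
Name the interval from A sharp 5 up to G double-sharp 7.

A to G spans seven letter names (A-B-C-D-E-F-G), plus an octave — that makes it a fourteenth of some quality.
Counting semitones, A#5→G##7 is 23, which is the major fourteenth.
(Equivalently, a compound major seventh: a major seventh plus an octave.)

major fourteenth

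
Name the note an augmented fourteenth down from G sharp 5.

A flat 3

The fourteenth's letter: G down seven letter names plus an octave → A.
Moving 24 semitones down from G#5 (the size of an augmented fourteenth) reaches Ab3.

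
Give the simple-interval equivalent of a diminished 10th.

diminished third

Each octave removed subtracts seven from the number: 10 − 7 = 3.
Quality carries through unchanged, so the simple form is a diminished third.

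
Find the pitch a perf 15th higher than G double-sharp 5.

G double-sharp 7

A fifteenth keeps the letter name G, two octaves up from G.
A perfect fifteenth spans 24 semitones, so from G##5 the target pitch is G##7.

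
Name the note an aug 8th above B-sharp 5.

An octave keeps the letter name B, an octave up from B.
An augmented octave spans 13 semitones, so from B#5 the target pitch is B##6.

B-double-sharp 6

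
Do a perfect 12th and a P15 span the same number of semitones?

19 semitones (perfect twelfth) vs 24 semitones (perfect fifteenth): not equal.

No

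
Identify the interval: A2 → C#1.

m13

Descending from A2 to C#1 is the same interval as ascending C#1 to A2.
C to A spans six letter names (C-D-E-F-G-A), plus an octave: a thirteenth.
C#1 to A2 is 20 semitones, a half step short of the major thirteenth (21), so this is minor.
(Equivalently, a compound minor sixth: a minor sixth plus an octave.)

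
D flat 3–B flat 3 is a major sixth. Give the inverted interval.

The rule of nine gives the new number: 9 − 6 = 3, so a sixth becomes a third.
Quality inverts too: major becomes minor. That makes the inversion a minor third.

minor third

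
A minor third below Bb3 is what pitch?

The third takes the letter from B down to G.
Moving 3 semitones down from Bb3 (the size of a minor third) reaches G3.

G3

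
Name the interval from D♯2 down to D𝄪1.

Descending from D#2 to D##1 is the same interval as ascending D##1 to D#2.
D to D is the same letter name, plus an octave — that makes it an octave of some quality.
D##1 to D#2 spans 11 semitones — one semitone narrower than the perfect octave (12) — giving a diminished octave.

diminished 8th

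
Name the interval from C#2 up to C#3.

C to C is the same letter name, plus an octave, so the interval is some kind of octave.
Counting semitones, C#2→C#3 is 12, which is the perfect octave.

P8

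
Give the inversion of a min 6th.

Interval numbers invert to sum to nine: 6 + 3 = 9, so a sixth inverts to a third.
The quality also flips — minor becomes major — giving a major third.

M3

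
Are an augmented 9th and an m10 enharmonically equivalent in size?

Both span 15 semitones: an augmented ninth and a minor tenth are the same chromatic distance.

Yes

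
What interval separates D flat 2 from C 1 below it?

minor ninth

Descending from Db2 to C1 is the same interval as ascending C1 to Db2.
C to D spans two letter names (C-D), plus an octave, so the interval is some kind of ninth.
At 13 semitones, C1→Db2 falls one short of a major ninth: minor.
(Equivalently, a compound minor second: a minor second plus an octave.)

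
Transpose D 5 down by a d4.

Four letter names down from D: A.
A diminished fourth spans 4 semitones, so from D5 the target pitch is A#4.

A sharp 4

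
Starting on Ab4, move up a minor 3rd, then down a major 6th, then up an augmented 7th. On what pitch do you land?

Up a minor third from Ab4: Cb5 (3 semitones up).
Down a major sixth from Cb5: Ebb4 (9 semitones down).
An augmented seventh up from Ebb4 is D5.

D5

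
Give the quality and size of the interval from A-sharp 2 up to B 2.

A to B spans two letter names (A-B), so the interval is some kind of second.
At 1 semitone, A#2→B2 falls one short of a major second: minor.

minor 2nd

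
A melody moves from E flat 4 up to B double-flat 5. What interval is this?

E to B spans five letter names (E-F-G-A-B), plus an octave: a twelfth.
Eb4 to Bbb5 spans 18 semitones — one semitone narrower than the perfect twelfth (19) — giving a diminished twelfth.
(Equivalently, a compound diminished fifth: a diminished fifth plus an octave.)

d12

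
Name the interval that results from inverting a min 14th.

First reduce the compound minor fourteenth to its simple form, a minor seventh.
Inverted interval numbers add to nine, so a seventh pairs with a second (7 + 2 = 9).
And minor becomes major under inversion, so we get a major second.

major second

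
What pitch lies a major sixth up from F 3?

D 4

The sixth takes the letter from F up to D.
A major sixth is 9 semitones; 9 semitones up from F3 gives D4.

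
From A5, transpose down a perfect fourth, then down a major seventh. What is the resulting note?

A perfect fourth down from A5 is E5.
A major seventh down from E5 is F4.

F4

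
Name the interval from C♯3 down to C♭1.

doubly augmented fifteenth

Descending from C#3 to Cb1 is the same interval as ascending Cb1 to C#3.
C to C is the same letter name, plus 2 octaves: a fifteenth.
The perfect fifteenth is 24 semitones; here we have 26, two semitones wider: doubly augmented.
(Equivalently, a compound doubly augmented octave: a doubly augmented octave plus an octave.)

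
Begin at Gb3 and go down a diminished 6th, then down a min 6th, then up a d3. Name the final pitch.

Gb3 down a diminished sixth → B2 (7 semitones).
B2 down a minor sixth → D#2 (8 semitones).
A diminished third up from D#2 is F2.

F2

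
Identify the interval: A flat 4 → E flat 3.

perfect eleventh

Descending from Ab4 to Eb3 is the same interval as ascending Eb3 to Ab4.
E to A spans four letter names (E-F-G-A), plus an octave: an eleventh.
The perfect eleventh spans 17 semitones, and Eb3 to Ab4 is exactly 17 semitones — so this is a perfect eleventh.
(Equivalently, a compound perfect fourth: a perfect fourth plus an octave.)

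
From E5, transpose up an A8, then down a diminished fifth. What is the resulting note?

A##5

E5 up an augmented octave → E#6 (13 semitones).
Down a diminished fifth from E#6: A##5 (6 semitones down).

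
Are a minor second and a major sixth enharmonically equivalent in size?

No

A minor second spans 1 semitone; a major sixth spans 9 semitones. They differ by 8.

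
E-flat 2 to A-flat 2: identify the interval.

E to A spans four letter names (E-F-G-A): a fourth.
Eb2 to Ab2 is 5 semitones, matching the perfect fourth exactly, so the quality is perfect.

P4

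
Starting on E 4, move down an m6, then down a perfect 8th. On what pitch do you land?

A minor sixth down from E4 is G#3.
A perfect octave down from G#3 is G#2.

G sharp 2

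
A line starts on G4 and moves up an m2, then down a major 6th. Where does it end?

Cb4

Up a minor second from G4: Ab4 (1 semitone up).
Down a major sixth from Ab4: Cb4 (9 semitones down).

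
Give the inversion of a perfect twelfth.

First reduce the compound perfect twelfth to its simple form, a perfect fifth.
Inverted interval numbers add to nine, so a fifth pairs with a fourth (5 + 4 = 9).
The quality also flips — perfect stays perfect — giving a perfect fourth.

P4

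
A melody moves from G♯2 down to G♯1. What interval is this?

Descending from G#2 to G#1 is the same interval as ascending G#1 to G#2.
G to G is the same letter name, plus an octave — that makes it an octave of some quality.
G#1 to G#2 is 12 semitones, matching the perfect octave exactly, so the quality is perfect.

P8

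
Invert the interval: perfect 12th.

perfect 4th

First reduce the compound perfect twelfth to its simple form, a perfect fifth.
Interval numbers invert to sum to nine: 5 + 4 = 9, so a fifth inverts to a fourth.
And perfect stays perfect under inversion, so we get a perfect fourth.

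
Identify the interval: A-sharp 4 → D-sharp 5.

A to D spans four letter names (A-B-C-D), so the interval is some kind of fourth.
Counting semitones, A#4→D#5 is 5, which is the perfect fourth.

P4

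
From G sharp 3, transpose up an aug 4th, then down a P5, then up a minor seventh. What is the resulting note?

E sharp 4

G#3 up an augmented fourth → C##4 (6 semitones).
C##4 down a perfect fifth → F##3 (7 semitones).
Up a minor seventh from F##3: E#4 (10 semitones up).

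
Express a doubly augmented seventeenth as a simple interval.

AA3

Each octave removed subtracts seven from the number: 17 − 14 = 3.
Quality carries through unchanged, so the simple form is a doubly augmented third.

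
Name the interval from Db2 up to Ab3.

P12

D to A spans five letter names (D-E-F-G-A), plus an octave — that makes it a twelfth of some quality.
Db2 to Ab3 is 19 semitones, matching the perfect twelfth exactly, so the quality is perfect.
(Equivalently, a compound perfect fifth: a perfect fifth plus an octave.)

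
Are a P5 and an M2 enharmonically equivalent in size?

No

A perfect fifth spans 7 semitones; a major second spans 2 semitones. They differ by 5.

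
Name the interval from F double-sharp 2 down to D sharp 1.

Descending from F##2 to D#1 is the same interval as ascending D#1 to F##2.
D to F spans three letter names (D-E-F), plus an octave: a tenth.
D#1 to F##2 is 16 semitones, matching the major tenth exactly, so the quality is major.
(Equivalently, a compound major third: a major third plus an octave.)

major tenth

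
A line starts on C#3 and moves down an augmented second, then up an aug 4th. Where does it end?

C#3 down an augmented second → Bb2 (3 semitones).
Bb2 up an augmented fourth → E3 (6 semitones).

E3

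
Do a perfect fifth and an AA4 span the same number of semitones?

Yes

Both span 7 semitones: a perfect fifth and a doubly augmented fourth are the same chromatic distance.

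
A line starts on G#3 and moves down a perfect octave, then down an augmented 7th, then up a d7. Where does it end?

G#3 down a perfect octave → G#2 (12 semitones).
An augmented seventh down from G#2 is Ab1.
Ab1 up a diminished seventh → Gbb2 (9 semitones).

Gbb2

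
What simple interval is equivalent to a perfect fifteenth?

perfect octave

Each octave removed subtracts seven from the number: 15 − 7 = 8.
That makes a perfect fifteenth a compound perfect octave — an octave plus a perfect octave.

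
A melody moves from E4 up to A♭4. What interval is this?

E to A spans four letter names (E-F-G-A): a fourth.
A perfect fourth would be 5 semitones; E4 to Ab4 is 4, one semitone narrower, so the interval is diminished.

diminished 4th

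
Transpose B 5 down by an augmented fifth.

E flat 5

The fifth takes the letter from B down to E.
Moving 8 semitones down from B5 (the size of an augmented fifth) reaches Eb5.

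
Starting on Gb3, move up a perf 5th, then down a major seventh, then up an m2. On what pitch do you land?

Fbb3

Up a perfect fifth from Gb3: Db4 (7 semitones up).
A major seventh down from Db4 is Ebb3.
Up a minor second from Ebb3: Fbb3 (1 semitone up).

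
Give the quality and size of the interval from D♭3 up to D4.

A8

D to D is the same letter name, plus an octave: an octave.
The perfect octave is 12 semitones; here we have 13, one semitone wider: augmented.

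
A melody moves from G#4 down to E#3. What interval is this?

Descending from G#4 to E#3 is the same interval as ascending E#3 to G#4.
E to G spans three letter names (E-F-G), plus an octave: a tenth.
At 15 semitones, E#3→G#4 falls one short of a major tenth: minor.
(Equivalently, a compound minor third: a minor third plus an octave.)

minor tenth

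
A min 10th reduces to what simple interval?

m3

Each octave removed subtracts seven from the number: 10 − 7 = 3.
Quality carries through unchanged, so the simple form is a minor third.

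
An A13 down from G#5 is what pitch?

Bb3

Six letters down from G (plus an octave) reaches B.
An augmented thirteenth spans 22 semitones, so from G#5 the target pitch is Bb3.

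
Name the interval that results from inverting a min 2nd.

Interval numbers invert to sum to nine: 2 + 7 = 9, so a second inverts to a seventh.
Quality inverts too: minor becomes major. That makes the inversion a major seventh.

major 7th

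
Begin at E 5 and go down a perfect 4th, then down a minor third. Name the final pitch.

G sharp 4

Down a perfect fourth from E5: B4 (5 semitones down).
B4 down a minor third → G#4 (3 semitones).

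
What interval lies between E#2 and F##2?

E to F spans two letter names (E-F) — that makes it a second of some quality.
The major second spans 2 semitones, and E#2 to F##2 is exactly 2 semitones — so this is a major second.

major 2nd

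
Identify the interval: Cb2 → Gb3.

C to G spans five letter names (C-D-E-F-G), plus an octave: a twelfth.
The perfect twelfth spans 19 semitones, and Cb2 to Gb3 is exactly 19 semitones — so this is a perfect twelfth.
(Equivalently, a compound perfect fifth: a perfect fifth plus an octave.)

perfect twelfth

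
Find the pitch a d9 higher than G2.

Counting two letter names plus an octave up from G lands on A.
A diminished ninth is 12 semitones; 12 semitones up from G2 gives Abb3.

Abb3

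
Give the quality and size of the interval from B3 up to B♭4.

B to B is the same letter name, plus an octave: an octave.
B3 to Bb4 spans 11 semitones — one semitone narrower than the perfect octave (12) — giving a diminished octave.

diminished 8th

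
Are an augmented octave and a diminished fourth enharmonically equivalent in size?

13 semitones (augmented octave) vs 4 semitones (diminished fourth): not equal.

No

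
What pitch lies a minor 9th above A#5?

B6

Two letters up from A (plus an octave) reaches B.
A minor ninth spans 13 semitones, so from A#5 the target pitch is B6.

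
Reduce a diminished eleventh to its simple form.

Subtracting seven from the interval number removes an octave: 11 − 7 = 4.
So a diminished eleventh is an octave plus a diminished fourth. The quality is unchanged.

diminished 4th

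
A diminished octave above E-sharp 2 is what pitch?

E 3

For an octave the letter name doesn't change: still E, an octave up.
A diminished octave spans 11 semitones, so from E#2 the target pitch is E3.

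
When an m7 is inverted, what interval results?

major second

Inverted interval numbers add to nine, so a seventh pairs with a second (7 + 2 = 9).
And minor becomes major under inversion, so we get a major second.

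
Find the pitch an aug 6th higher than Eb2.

C#3

The sixth takes the letter from E up to C.
An augmented sixth spans 10 semitones, so from Eb2 the target pitch is C#3.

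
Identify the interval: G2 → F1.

Descending from G2 to F1 is the same interval as ascending F1 to G2.
F to G spans two letter names (F-G), plus an octave, so the interval is some kind of ninth.
The major ninth spans 14 semitones, and F1 to G2 is exactly 14 semitones — so this is a major ninth.
(Equivalently, a compound major second: a major second plus an octave.)

M9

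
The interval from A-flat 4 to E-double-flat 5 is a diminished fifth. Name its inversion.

Inverted interval numbers add to nine, so a fifth pairs with a fourth (5 + 4 = 9).
Quality inverts too: diminished becomes augmented. That makes the inversion an augmented fourth.

augmented fourth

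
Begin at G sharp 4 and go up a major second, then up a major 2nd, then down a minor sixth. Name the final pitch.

A major second up from G#4 is A#4.
A#4 up a major second → B#4 (2 semitones).
Down a minor sixth from B#4: D##4 (8 semitones down).

D double-sharp 4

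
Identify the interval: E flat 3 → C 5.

E to C spans six letter names (E-F-G-A-B-C), plus an octave — that makes it a thirteenth of some quality.
Counting semitones, Eb3→C5 is 21, which is the major thirteenth.
(Equivalently, a compound major sixth: a major sixth plus an octave.)

M13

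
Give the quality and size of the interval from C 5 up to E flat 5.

C to E spans three letter names (C-D-E) — that makes it a third of some quality.
A major third would be 4 semitones, but C5 to Eb5 is 3 — one semitone narrower, making it a minor third.

minor 3rd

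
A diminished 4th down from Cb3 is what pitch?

Four letter names down from C: G.
A diminished fourth spans 4 semitones, so from Cb3 the target pitch is G2.

G2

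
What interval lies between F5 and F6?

F to F is the same letter name, plus an octave: an octave.
The perfect octave spans 12 semitones, and F5 to F6 is exactly 12 semitones — so this is a perfect octave.

perfect octave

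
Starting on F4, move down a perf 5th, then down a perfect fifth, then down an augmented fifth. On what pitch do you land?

Down a perfect fifth from F4: Bb3 (7 semitones down).
A perfect fifth down from Bb3 is Eb3.
An augmented fifth down from Eb3 is Abb2.

Abb2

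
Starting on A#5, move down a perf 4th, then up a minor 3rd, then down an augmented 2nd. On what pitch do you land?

F5

Down a perfect fourth from A#5: E#5 (5 semitones down).
E#5 up a minor third → G#5 (3 semitones).
An augmented second down from G#5 is F5.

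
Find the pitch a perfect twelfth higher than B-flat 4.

The twelfth's letter: B up five letter names plus an octave → F.
Moving 19 semitones up from Bb4 (the size of a perfect twelfth) reaches F6.

F 6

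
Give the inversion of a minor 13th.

First reduce the compound minor thirteenth to its simple form, a minor sixth.
Interval numbers invert to sum to nine: 6 + 3 = 9, so a sixth inverts to a third.
And minor becomes major under inversion, so we get a major third.

major third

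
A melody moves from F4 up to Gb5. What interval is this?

m9

F to G spans two letter names (F-G), plus an octave — that makes it a ninth of some quality.
At 13 semitones, F4→Gb5 falls one short of a major ninth: minor.
(Equivalently, a compound minor second: a minor second plus an octave.)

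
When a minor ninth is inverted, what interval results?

First reduce the compound minor ninth to its simple form, a minor second.
The rule of nine gives the new number: 9 − 2 = 7, so a second becomes a seventh.
The quality also flips — minor becomes major — giving a major seventh.

major 7th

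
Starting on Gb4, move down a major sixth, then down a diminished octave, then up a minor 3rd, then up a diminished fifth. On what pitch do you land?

A major sixth down from Gb4 is Bbb3.
A diminished octave down from Bbb3 is Bb2.
Bb2 up a minor third → Db3 (3 semitones).
Up a diminished fifth from Db3: Abb3 (6 semitones up).

Abb3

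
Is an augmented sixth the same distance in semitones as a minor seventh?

Yes

An augmented sixth spans 10 semitones, and a minor seventh also spans 10 semitones — they're enharmonic.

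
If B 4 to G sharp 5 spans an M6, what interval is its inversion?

minor third

The rule of nine gives the new number: 9 − 6 = 3, so a sixth becomes a third.
Quality inverts too: major becomes minor. That makes the inversion a minor third.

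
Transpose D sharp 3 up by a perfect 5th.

A sharp 3

The fifth takes the letter from D up to A.
Moving 7 semitones up from D#3 (the size of a perfect fifth) reaches A#3.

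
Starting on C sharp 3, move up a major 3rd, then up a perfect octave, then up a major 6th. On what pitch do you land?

Up a major third from C#3: E#3 (4 semitones up).
Up a perfect octave from E#3: E#4 (12 semitones up).
Up a major sixth from E#4: C##5 (9 semitones up).

C double-sharp 5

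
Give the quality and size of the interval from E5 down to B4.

perfect fourth

Descending from E5 to B4 is the same interval as ascending B4 to E5.
B to E spans four letter names (B-C-D-E), so the interval is some kind of fourth.
Counting semitones, B4→E5 is 5, which is the perfect fourth.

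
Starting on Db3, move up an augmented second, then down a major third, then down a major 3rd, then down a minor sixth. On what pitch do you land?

Up an augmented second from Db3: E3 (3 semitones up).
Down a major third from E3: C3 (4 semitones down).
C3 down a major third → Ab2 (4 semitones).
A minor sixth down from Ab2 is C2.

C2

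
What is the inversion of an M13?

First reduce the compound major thirteenth to its simple form, a major sixth.
The rule of nine gives the new number: 9 − 6 = 3, so a sixth becomes a third.
The quality also flips — major becomes minor — giving a minor third.

minor 3rd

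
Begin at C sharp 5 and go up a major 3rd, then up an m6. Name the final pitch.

C sharp 6

A major third up from C#5 is E#5.
E#5 up a minor sixth → C#6 (8 semitones).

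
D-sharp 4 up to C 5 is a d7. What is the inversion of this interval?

augmented 2nd

Inverted interval numbers add to nine, so a seventh pairs with a second (7 + 2 = 9).
And diminished becomes augmented under inversion, so we get an augmented second.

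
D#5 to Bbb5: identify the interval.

D to B spans six letter names (D-E-F-G-A-B): a sixth.
D#5 to Bbb5 spans 6 semitones — three semitones narrower than the major sixth (9) — giving a doubly diminished sixth.

doubly diminished sixth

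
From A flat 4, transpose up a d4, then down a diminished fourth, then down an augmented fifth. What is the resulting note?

D double-flat 4

A diminished fourth up from Ab4 is Dbb5.
Down a diminished fourth from Dbb5: Ab4 (4 semitones down).
Down an augmented fifth from Ab4: Dbb4 (8 semitones down).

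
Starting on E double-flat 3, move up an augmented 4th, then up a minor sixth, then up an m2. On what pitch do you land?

G double-flat 4

An augmented fourth up from Ebb3 is Ab3.
A minor sixth up from Ab3 is Fb4.
Up a minor second from Fb4: Gbb4 (1 semitone up).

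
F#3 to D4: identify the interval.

m6

F to D spans six letter names (F-G-A-B-C-D) — that makes it a sixth of some quality.
F#3 to D4 is 8 semitones, a half step short of the major sixth (9), so this is minor.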